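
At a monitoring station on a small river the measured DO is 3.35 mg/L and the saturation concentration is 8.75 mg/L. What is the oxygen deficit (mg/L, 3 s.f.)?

D ≈ 5.40 mg/L

D = C_s − C = 8.75 − 3.35 = 5.40 mg/L.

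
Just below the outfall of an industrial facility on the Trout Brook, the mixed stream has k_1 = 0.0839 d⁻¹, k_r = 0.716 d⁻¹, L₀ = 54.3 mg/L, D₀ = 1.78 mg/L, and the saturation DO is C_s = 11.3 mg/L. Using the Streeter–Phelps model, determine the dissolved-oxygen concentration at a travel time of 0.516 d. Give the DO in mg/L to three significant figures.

DO ≈ 8.15 mg/L

k_1 L₀/(k_r−k_1) = 0.0839×54.3/(0.716−0.0839) = 4.556/0.6321 = 7.207 mg/L.
e^(−k_1 t) = e^(−0.0839×0.5160) = 0.9576; e^(−k_r t) = e^(−0.716×0.5160) = 0.6911.
D = 7.207 × (0.9576 − 0.6911) + 1.78 × 0.6911 = 1.921 + 1.230 = 3.151 mg/L.
DO = C_s − D = 11.3 − 3.151 = 8.149 mg/L.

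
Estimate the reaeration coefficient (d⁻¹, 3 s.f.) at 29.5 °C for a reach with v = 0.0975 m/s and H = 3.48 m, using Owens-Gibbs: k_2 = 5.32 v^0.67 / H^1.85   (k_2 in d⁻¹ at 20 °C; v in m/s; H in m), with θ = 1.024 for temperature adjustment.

k_2 ≈ 0.139 d⁻¹

k_2(20) = 5.32 × 0.0975^0.67 / 3.48^1.85 = 5.32 × 0.2102 / 10.04 = 0.1113 d⁻¹.
k_2(29.5) = 0.1113 × 1.024^(29.5−20) = 0.1113 × 1.253 = 0.1395 d⁻¹.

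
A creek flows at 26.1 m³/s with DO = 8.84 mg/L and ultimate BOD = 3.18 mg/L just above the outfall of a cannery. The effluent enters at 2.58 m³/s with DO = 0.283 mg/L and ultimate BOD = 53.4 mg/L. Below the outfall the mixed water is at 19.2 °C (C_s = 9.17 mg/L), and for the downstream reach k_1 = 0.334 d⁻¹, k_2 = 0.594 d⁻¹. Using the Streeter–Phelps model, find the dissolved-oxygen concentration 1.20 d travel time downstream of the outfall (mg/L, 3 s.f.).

DO ≈ 6.86 mg/L

Mixed DO = (26.1×8.84 + 2.58×0.283)/(26.1+2.58) = 231.5/28.68 = 8.070 mg/L.
Mixed L₀ = (26.1×3.18 + 2.58×53.4)/(28.68) = 220.8/28.68 = 7.698 mg/L.
Initial deficit D₀ = C_s − DO₀ = 9.17 − 8.070 = 1.100 mg/L.
D(1.20) = [0.334×7.698/(0.594−0.334)](e^(−0.334×1.20) − e^(−0.594×1.20)) + 1.100 e^(−0.594×1.20)
= 9.889 × (0.6698 − 0.4903) + 1.100 × 0.4903 = 2.314 mg/L.
DO = 9.17 − 2.314 = 6.856 mg/L.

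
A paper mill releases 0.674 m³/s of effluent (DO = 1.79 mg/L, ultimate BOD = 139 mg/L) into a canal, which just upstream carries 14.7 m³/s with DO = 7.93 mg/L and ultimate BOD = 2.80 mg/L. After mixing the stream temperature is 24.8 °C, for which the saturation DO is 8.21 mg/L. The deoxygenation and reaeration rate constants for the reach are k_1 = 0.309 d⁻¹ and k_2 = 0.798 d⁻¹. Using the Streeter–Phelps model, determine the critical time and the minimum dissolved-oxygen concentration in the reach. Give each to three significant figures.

Mixed DO = (14.7×7.93 + 0.674×1.79)/(14.7+0.674) = 117.8/15.37 = 7.661 mg/L.
Mixed L₀ = (14.7×2.80 + 0.674×139)/(15.37) = 134.8/15.37 = 8.771 mg/L.
Initial deficit D₀ = C_s − DO₀ = 8.21 − 7.661 = 0.5492 mg/L.
t_c = (1/0.4890) ln[(0.798/0.309)(1 − 0.5492×0.4890/(0.309×8.771))] = 2.045 × ln(2.327) = 1.727 d.
D_c = (0.309/0.798) × 8.771 × e^(−0.309×1.727) = 0.3872 × 8.771 × 0.5865 = 1.992 mg/L.
Minimum DO = 8.21 − 1.992 = 6.218 mg/L.

t_c ≈ 1.73 d; minimum DO ≈ 6.22 mg/L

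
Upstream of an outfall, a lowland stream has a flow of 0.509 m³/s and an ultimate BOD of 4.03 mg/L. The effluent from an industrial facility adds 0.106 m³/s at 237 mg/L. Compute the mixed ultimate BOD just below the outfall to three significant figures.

44.2 mg/L

Flow-weighted mixing: C = (Q_r C_r + Q_w C_w)/(Q_r + Q_w)
= (0.509×4.03 + 0.106×237)/(0.509 + 0.106) = 27.17/0.6150 = 44.18 mg/L.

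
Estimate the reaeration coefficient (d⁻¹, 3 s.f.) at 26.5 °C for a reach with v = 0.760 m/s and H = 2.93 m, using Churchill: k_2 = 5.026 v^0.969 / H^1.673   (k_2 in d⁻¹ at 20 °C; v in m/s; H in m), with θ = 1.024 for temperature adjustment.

k_2 ≈ 0.744 d⁻¹

k_2(20) = 5.026 × 0.760^0.969 / 2.93^1.673 = 5.026 × 0.7665 / 6.040 = 0.6378 d⁻¹.
k_2(26.5) = 0.6378 × 1.024^(26.5−20) = 0.6378 × 1.167 = 0.7441 d⁻¹.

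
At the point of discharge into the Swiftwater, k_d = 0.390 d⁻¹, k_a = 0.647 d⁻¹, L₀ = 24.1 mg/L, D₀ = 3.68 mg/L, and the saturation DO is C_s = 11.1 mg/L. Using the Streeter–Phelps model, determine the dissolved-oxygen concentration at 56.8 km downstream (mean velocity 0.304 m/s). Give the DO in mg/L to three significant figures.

Travel time t = x/v = 56.8 km / (0.304 m/s) = 56800 m / 0.304 m/s = 186800 s = 2.163 d.
k_d L₀/(k_a−k_d) = 0.390×24.1/(0.647−0.390) = 9.399/0.2570 = 36.57 mg/L.
e^(−k_d t) = e^(−0.390×2.163) = 0.4303; e^(−k_a t) = e^(−0.647×2.163) = 0.2468.
D = 36.57 × (0.4303 − 0.2468) + 3.68 × 0.2468 = 6.709 + 0.9082 = 7.617 mg/L.
DO = C_s − D = 11.1 − 7.617 = 3.483 mg/L.

DO ≈ 3.48 mg/L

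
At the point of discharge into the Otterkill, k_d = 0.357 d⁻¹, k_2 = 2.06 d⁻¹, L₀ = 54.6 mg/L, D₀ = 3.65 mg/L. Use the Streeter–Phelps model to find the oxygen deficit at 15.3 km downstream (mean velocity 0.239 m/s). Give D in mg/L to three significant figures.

Travel time t = x/v = 15.3 km / (0.239 m/s) = 15300 m / 0.239 m/s = 64020 s = 0.7409 d.
k_d L₀/(k_2−k_d) = 0.357×54.6/(2.06−0.357) = 19.49/1.703 = 11.45 mg/L.
e^(−k_d t) = e^(−0.357×0.7409) = 0.7676; e^(−k_2 t) = e^(−2.06×0.7409) = 0.2173.
D = 11.45 × (0.7676 − 0.2173) + 3.65 × 0.2173 = 6.298 + 0.7933 = 7.091 mg/L.

D ≈ 7.09 mg/L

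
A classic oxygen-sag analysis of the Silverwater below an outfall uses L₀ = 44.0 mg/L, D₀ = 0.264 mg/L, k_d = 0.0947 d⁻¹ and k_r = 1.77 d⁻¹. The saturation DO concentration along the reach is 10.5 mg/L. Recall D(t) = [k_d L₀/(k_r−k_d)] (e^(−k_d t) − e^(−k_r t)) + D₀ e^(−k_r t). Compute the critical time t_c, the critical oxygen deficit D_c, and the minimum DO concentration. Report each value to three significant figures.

t_c = [1/(k_r−k_d)] ln[(k_r/k_d)(1 − D₀(k_r−k_d)/(k_d L₀))]
= [1/(1.77−0.0947)] ln[(1.77/0.0947)(1 − 0.264×1.675/(0.0947×44.0))]
= (1/1.675) ln[18.69 × 0.8939] = 0.5969 × ln(16.71) = 0.5969 × 2.816 = 1.681 d.
L(t_c) = L₀ e^(−k_d t_c) = 44.0 × 0.8529 = 37.53 mg/L, and at the critical point k_r D_c = k_d L, so D_c = (0.0947/1.77) × 37.53 = 2.008 mg/L.
Minimum DO = C_s − D_c = 10.5 − 2.008 = 8.492 mg/L.

t_c ≈ 1.68 d; D_c ≈ 2.01 mg/L; min DO ≈ 8.49 mg/L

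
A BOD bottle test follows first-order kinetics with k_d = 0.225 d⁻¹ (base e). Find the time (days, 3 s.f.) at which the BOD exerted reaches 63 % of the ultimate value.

t ≈ 4.42 d

y/L₀ = 1 − e^(−k_d t) = 0.63 ⇒ e^(−k_d t) = 0.370
t = −ln(0.370) / 0.225 = 0.9943 / 0.225 = 4.419 d.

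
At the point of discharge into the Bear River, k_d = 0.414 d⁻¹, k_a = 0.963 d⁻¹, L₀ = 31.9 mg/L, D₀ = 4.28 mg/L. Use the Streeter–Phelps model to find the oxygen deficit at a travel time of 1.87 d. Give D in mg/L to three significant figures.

k_d L₀/(k_a−k_d) = 0.414×31.9/(0.963−0.414) = 13.21/0.5490 = 24.06 mg/L.
e^(−k_d t) = e^(−0.414×1.870) = 0.4611; e^(−k_a t) = e^(−0.963×1.870) = 0.1652.
D = 24.06 × (0.4611 − 0.1652) + 4.28 × 0.1652 = 7.118 + 0.7069 = 7.825 mg/L.

D ≈ 7.83 mg/L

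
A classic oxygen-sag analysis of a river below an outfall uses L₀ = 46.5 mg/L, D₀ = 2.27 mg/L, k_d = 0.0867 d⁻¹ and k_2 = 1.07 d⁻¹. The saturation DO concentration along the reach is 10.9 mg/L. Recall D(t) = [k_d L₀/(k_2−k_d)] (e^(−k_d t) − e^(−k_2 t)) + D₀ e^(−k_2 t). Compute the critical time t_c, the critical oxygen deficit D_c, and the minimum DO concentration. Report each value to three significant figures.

t_c = [1/(k_2−k_d)] ln[(k_2/k_d)(1 − D₀(k_2−k_d)/(k_d L₀))]
= [1/(1.07−0.0867)] ln[(1.07/0.0867)(1 − 2.27×0.9833/(0.0867×46.5))]
= (1/0.9833) ln[12.34 × 0.4463] = 1.017 × ln(5.509) = 1.017 × 1.706 = 1.735 d.
D_c = (k_d/k_2) L₀ e^(−k_d t_c) = (0.0867/1.07) × 46.5 × e^(−0.0867×1.735) = 0.08103 × 46.5 × 0.8603 = 3.242 mg/L.
Minimum DO = C_s − D_c = 10.9 − 3.242 = 7.658 mg/L.

t_c ≈ 1.74 d; D_c ≈ 3.24 mg/L; min DO ≈ 7.66 mg/L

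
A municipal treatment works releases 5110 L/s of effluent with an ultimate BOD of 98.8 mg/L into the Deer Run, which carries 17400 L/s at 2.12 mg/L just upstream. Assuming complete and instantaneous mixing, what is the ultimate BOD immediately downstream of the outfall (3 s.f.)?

24.1 mg/L

Flow-weighted mixing: C = (Q_r C_r + Q_w C_w)/(Q_r + Q_w)
= (17400×2.12 + 5110×98.8)/(17400 + 5110) = 541800/22510 = 24.07 mg/L.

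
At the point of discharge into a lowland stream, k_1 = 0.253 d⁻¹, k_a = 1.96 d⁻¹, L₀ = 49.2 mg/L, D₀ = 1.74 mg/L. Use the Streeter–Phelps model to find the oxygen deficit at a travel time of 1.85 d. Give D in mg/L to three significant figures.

D ≈ 4.42 mg/L

k_1 L₀/(k_a−k_1) = 0.253×49.2/(1.96−0.253) = 12.45/1.707 = 7.292 mg/L.
e^(−k_1 t) = e^(−0.253×1.850) = 0.6262; e^(−k_a t) = e^(−1.96×1.850) = 0.02662.
D = 7.292 × (0.6262 − 0.02662) + 1.74 × 0.02662 = 4.372 + 0.04632 = 4.419 mg/L.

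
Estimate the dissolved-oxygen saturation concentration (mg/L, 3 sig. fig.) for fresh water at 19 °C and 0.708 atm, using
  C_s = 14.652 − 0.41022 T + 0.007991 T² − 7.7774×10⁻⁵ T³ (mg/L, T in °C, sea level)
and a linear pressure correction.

At sea level: C_s = 14.652 − 0.41022×19 + 0.007991×19² − 7.7774×10⁻⁵×19³ = 9.209 mg/L.
Pressure correction: C_s' = 9.209 × 0.708 = 6.520 mg/L.

C_s ≈ 6.52 mg/L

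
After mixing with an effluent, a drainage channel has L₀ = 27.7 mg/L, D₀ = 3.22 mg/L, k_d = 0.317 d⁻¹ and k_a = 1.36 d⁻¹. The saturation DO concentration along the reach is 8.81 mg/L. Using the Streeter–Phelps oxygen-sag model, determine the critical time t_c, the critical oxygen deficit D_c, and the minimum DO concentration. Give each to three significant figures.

t_c ≈ 0.934 d; D_c ≈ 4.80 mg/L; min DO ≈ 4.01 mg/L

t_c = [1/(k_a−k_d)] ln[(k_a/k_d)(1 − D₀(k_a−k_d)/(k_d L₀))]
= [1/(1.36−0.317)] ln[(1.36/0.317)(1 − 3.22×1.043/(0.317×27.7))]
= (1/1.043) ln[4.290 × 0.6175] = 0.9588 × ln(2.649) = 0.9588 × 0.9743 = 0.9341 d.
L(t_c) = L₀ e^(−k_d t_c) = 27.7 × 0.7437 = 20.60 mg/L, and at the critical point k_a D_c = k_d L, so D_c = (0.317/1.36) × 20.60 = 4.802 mg/L.
Minimum DO = C_s − D_c = 8.81 − 4.802 = 4.008 mg/L.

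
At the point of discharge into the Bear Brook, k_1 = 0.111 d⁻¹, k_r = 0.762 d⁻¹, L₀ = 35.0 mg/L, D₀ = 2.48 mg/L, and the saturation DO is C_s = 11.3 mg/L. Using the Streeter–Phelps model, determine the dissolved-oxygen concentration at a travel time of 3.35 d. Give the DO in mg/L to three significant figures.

k_1 L₀/(k_r−k_1) = 0.111×35.0/(0.762−0.111) = 3.885/0.6510 = 5.968 mg/L.
e^(−k_1 t) = e^(−0.111×3.350) = 0.6895; e^(−k_r t) = e^(−0.762×3.350) = 0.07787.
D = 5.968 × (0.6895 − 0.07787) + 2.48 × 0.07787 = 3.650 + 0.1931 = 3.843 mg/L.
DO = C_s − D = 11.3 − 3.843 = 7.457 mg/L.

DO ≈ 7.46 mg/L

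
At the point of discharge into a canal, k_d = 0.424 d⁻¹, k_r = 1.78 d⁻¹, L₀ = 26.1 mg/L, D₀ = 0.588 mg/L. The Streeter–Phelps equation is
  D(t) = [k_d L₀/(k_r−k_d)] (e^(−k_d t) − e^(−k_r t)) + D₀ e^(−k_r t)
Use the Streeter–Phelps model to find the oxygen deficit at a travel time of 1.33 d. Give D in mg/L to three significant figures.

D ≈ 3.93 mg/L

k_d L₀/(k_r−k_d) = 0.424×26.1/(1.78−0.424) = 11.07/1.356 = 8.161 mg/L.
e^(−k_d t) = e^(−0.424×1.330) = 0.5690; e^(−k_r t) = e^(−1.78×1.330) = 0.09372.
D = 8.161 × (0.5690 − 0.09372) + 0.588 × 0.09372 = 3.879 + 0.05511 = 3.934 mg/L.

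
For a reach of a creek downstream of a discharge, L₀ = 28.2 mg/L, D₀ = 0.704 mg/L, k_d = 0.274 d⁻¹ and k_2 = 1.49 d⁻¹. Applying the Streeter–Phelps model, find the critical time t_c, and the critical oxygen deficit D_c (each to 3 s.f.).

t_c ≈ 1.30 d; D_c ≈ 3.64 mg/L

With k_2/k_d = 5.438 and 1 − D₀(k_2−k_d)/(k_d L₀) = 0.8892,
t_c = ln(5.438 × 0.8892) / (1.49 − 0.274) = ln(4.835) / 1.216 = 1.576/1.216 = 1.296 d.
L(t_c) = L₀ e^(−k_d t_c) = 28.2 × 0.7011 = 19.77 mg/L, and at the critical point k_2 D_c = k_d L, so D_c = (0.274/1.49) × 19.77 = 3.636 mg/L.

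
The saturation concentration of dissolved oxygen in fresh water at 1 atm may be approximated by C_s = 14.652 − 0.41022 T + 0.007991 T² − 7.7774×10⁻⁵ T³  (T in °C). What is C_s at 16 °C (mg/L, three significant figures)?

C_s = 14.652 − 0.41022×16 + 0.007991×16² − 7.7774×10⁻⁵×16³ = 9.816 mg/L.

C_s ≈ 9.82 mg/L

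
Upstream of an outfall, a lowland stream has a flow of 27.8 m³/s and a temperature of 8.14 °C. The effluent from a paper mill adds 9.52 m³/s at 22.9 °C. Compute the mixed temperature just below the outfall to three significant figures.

Flow-weighted mixing: C = (Q_r C_r + Q_w C_w)/(Q_r + Q_w)
= (27.8×8.14 + 9.52×22.9)/(27.8 + 9.52) = 444.3/37.32 = 11.91 °C.

11.9 °C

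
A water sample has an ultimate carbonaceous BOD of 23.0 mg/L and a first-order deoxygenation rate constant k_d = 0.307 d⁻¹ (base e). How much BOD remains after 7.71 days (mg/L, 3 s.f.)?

L ≈ 2.16 mg/L

L_t = L₀ e^(−k_d t) = 23.0 × e^(−0.307×7.71) = 23.0 × 0.09376 = 2.157 mg/L.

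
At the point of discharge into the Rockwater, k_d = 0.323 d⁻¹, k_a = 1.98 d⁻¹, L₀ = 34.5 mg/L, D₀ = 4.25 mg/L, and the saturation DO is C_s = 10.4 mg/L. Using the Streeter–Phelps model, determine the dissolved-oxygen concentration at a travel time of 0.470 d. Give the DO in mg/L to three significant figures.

DO ≈ 5.60 mg/L

k_d L₀/(k_a−k_d) = 0.323×34.5/(1.98−0.323) = 11.14/1.657 = 6.725 mg/L.
e^(−k_d t) = e^(−0.323×0.4700) = 0.8592; e^(−k_a t) = e^(−1.98×0.4700) = 0.3943.
D = 6.725 × (0.8592 − 0.3943) + 4.25 × 0.3943 = 3.126 + 1.676 = 4.802 mg/L.
DO = C_s − D = 10.4 − 4.802 = 5.598 mg/L.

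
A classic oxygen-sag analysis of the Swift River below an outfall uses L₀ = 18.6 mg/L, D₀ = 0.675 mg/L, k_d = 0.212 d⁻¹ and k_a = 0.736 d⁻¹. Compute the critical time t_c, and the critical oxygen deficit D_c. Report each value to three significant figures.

With k_a/k_d = 3.472 and 1 − D₀(k_a−k_d)/(k_d L₀) = 0.9103,
t_c = ln(3.472 × 0.9103) / (0.736 − 0.212) = ln(3.160) / 0.5240 = 1.151/0.5240 = 2.196 d.
D_c = (k_d/k_a) L₀ e^(−k_d t_c) = (0.212/0.736) × 18.6 × e^(−0.212×2.196) = 0.2880 × 18.6 × 0.6278 = 3.363 mg/L.

t_c ≈ 2.20 d; D_c ≈ 3.36 mg/L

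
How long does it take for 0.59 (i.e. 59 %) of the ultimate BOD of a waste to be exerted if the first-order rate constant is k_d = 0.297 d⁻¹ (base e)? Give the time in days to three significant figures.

t ≈ 3.00 d

y/L₀ = 1 − e^(−k_d t) = 0.59 ⇒ e^(−k_d t) = 0.410
t = −ln(0.410) / 0.297 = 0.8916 / 0.297 = 3.002 d.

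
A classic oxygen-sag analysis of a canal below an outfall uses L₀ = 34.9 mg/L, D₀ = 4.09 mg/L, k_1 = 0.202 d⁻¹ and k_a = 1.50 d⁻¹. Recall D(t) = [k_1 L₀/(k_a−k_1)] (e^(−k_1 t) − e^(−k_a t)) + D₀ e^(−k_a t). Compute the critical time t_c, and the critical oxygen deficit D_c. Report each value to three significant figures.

t_c ≈ 0.467 d; D_c ≈ 4.28 mg/L

t_c = [1/(k_a−k_1)] ln[(k_a/k_1)(1 − D₀(k_a−k_1)/(k_1 L₀))]
= [1/(1.50−0.202)] ln[(1.50/0.202)(1 − 4.09×1.298/(0.202×34.9))]
= (1/1.298) ln[7.426 × 0.2470] = 0.7704 × ln(1.834) = 0.7704 × 0.6064 = 0.4672 d.
D_c = (k_1/k_a) L₀ e^(−k_1 t_c) = (0.202/1.50) × 34.9 × e^(−0.202×0.4672) = 0.1347 × 34.9 × 0.9099 = 4.277 mg/L.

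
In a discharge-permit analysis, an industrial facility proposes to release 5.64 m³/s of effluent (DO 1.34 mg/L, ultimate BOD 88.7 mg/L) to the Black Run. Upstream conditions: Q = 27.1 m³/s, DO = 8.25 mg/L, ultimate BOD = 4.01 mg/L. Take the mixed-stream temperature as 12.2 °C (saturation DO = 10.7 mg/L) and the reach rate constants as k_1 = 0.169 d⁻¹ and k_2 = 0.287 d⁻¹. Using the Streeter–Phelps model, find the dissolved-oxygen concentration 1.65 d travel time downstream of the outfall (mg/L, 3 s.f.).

DO ≈ 4.87 mg/L

Mixed DO = (27.1×8.25 + 5.64×1.34)/(27.1+5.64) = 231.1/32.74 = 7.060 mg/L.
Mixed L₀ = (27.1×4.01 + 5.64×88.7)/(32.74) = 608.9/32.74 = 18.60 mg/L.
Initial deficit D₀ = C_s − DO₀ = 10.7 − 7.060 = 3.640 mg/L.
D(1.65) = [0.169×18.60/(0.287−0.169)](e^(−0.169×1.65) − e^(−0.287×1.65)) + 3.640 e^(−0.287×1.65)
= 26.64 × (0.7567 − 0.6228) + 3.640 × 0.6228 = 5.833 mg/L.
DO = 10.7 − 5.833 = 4.867 mg/L.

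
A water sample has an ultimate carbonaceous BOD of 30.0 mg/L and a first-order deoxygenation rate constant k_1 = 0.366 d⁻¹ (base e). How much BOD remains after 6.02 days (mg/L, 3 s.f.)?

L ≈ 3.31 mg/L

L_t = L₀ e^(−k_1 t) = 30.0 × e^(−0.366×6.02) = 30.0 × 0.1104 = 3.313 mg/L.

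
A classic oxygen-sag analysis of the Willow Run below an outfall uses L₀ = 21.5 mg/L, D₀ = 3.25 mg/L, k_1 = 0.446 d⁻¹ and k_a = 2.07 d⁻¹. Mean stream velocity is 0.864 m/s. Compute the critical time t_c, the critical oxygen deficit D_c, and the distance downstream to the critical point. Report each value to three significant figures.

With k_a/k_1 = 4.641 and 1 − D₀(k_a−k_1)/(k_1 L₀) = 0.4496,
t_c = ln(4.641 × 0.4496) / (2.07 − 0.446) = ln(2.087) / 1.624 = 0.7355/1.624 = 0.4529 d.
D_c = (k_1/k_a) L₀ e^(−k_1 t_c) = (0.446/2.07) × 21.5 × e^(−0.446×0.4529) = 0.2155 × 21.5 × 0.8171 = 3.785 mg/L.
x_c = v t_c = 0.864 m/s × 0.4529 d × 86400 s/d = 33810 m ≈ 33.8 km.

t_c ≈ 0.453 d; D_c ≈ 3.79 mg/L; x_c ≈ 33.8 km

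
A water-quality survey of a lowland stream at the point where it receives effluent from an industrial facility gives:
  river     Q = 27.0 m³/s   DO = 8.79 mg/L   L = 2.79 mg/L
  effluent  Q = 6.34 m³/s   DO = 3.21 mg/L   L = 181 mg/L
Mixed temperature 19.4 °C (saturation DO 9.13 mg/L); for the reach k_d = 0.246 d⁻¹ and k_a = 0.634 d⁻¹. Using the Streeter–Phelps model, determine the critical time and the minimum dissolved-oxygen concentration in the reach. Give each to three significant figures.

Mixed DO = (27.0×8.79 + 6.34×3.21)/(27.0+6.34) = 257.7/33.34 = 7.729 mg/L.
Mixed L₀ = (27.0×2.79 + 6.34×181)/(33.34) = 1223/33.34 = 36.68 mg/L.
Initial deficit D₀ = C_s − DO₀ = 9.13 − 7.729 = 1.401 mg/L.
t_c = (1/0.3880) ln[(0.634/0.246)(1 − 1.401×0.3880/(0.246×36.68))] = 2.577 × ln(2.422) = 2.280 d.
D_c = (0.246/0.634) × 36.68 × e^(−0.246×2.280) = 0.3880 × 36.68 × 0.5707 = 8.123 mg/L.
Minimum DO = 9.13 − 8.123 = 1.007 mg/L.

t_c ≈ 2.28 d; minimum DO ≈ 1.01 mg/L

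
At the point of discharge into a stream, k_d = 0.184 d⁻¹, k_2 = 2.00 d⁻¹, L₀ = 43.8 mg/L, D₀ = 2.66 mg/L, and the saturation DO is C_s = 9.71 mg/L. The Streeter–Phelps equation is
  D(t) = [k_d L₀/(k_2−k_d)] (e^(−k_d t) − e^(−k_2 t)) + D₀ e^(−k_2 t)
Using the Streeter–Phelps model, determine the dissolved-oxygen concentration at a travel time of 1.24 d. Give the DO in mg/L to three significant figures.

DO ≈ 6.33 mg/L

k_d L₀/(k_2−k_d) = 0.184×43.8/(2.00−0.184) = 8.059/1.816 = 4.438 mg/L.
e^(−k_d t) = e^(−0.184×1.240) = 0.7960; e^(−k_2 t) = e^(−2.00×1.240) = 0.08374.
D = 4.438 × (0.7960 − 0.08374) + 2.66 × 0.08374 = 3.161 + 0.2228 = 3.384 mg/L.
DO = C_s − D = 9.71 − 3.384 = 6.326 mg/L.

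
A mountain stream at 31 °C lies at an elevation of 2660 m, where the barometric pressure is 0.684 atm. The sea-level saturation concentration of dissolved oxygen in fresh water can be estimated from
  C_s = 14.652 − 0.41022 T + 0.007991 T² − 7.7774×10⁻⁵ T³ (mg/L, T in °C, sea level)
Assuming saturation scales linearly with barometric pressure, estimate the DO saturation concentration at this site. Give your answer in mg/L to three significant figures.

At sea level: C_s = 14.652 − 0.41022×31 + 0.007991×31² − 7.7774×10⁻⁵×31³ = 7.298 mg/L.
Pressure correction: C_s' = 7.298 × 0.684 = 4.992 mg/L.

C_s ≈ 4.99 mg/L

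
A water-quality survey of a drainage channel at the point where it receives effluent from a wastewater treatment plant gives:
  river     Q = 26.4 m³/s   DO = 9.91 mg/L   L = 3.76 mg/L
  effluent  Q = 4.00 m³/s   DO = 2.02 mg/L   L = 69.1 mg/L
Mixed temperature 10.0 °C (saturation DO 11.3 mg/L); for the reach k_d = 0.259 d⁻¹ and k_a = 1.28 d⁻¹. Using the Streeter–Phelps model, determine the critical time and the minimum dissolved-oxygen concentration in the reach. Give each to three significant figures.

t_c ≈ 0.106 d; minimum DO ≈ 8.87 mg/L

Mixed DO = (26.4×9.91 + 4.00×2.02)/(26.4+4.00) = 269.7/30.40 = 8.872 mg/L.
Mixed L₀ = (26.4×3.76 + 4.00×69.1)/(30.40) = 375.7/30.40 = 12.36 mg/L.
Initial deficit D₀ = C_s − DO₀ = 11.3 − 8.872 = 2.428 mg/L.
t_c = (1/1.021) ln[(1.28/0.259)(1 − 2.428×1.021/(0.259×12.36))] = 0.9794 × ln(1.114) = 0.1057 d.
D_c = (0.259/1.28) × 12.36 × e^(−0.259×0.1057) = 0.2023 × 12.36 × 0.9730 = 2.433 mg/L.
Minimum DO = 11.3 − 2.433 = 8.867 mg/L.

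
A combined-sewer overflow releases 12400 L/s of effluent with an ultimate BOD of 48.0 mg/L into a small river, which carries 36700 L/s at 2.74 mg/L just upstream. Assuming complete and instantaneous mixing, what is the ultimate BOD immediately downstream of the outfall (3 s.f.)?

14.2 mg/L

Flow-weighted mixing: C = (Q_r C_r + Q_w C_w)/(Q_r + Q_w)
= (36700×2.74 + 12400×48.0)/(36700 + 12400) = 695800/49100 = 14.17 mg/L.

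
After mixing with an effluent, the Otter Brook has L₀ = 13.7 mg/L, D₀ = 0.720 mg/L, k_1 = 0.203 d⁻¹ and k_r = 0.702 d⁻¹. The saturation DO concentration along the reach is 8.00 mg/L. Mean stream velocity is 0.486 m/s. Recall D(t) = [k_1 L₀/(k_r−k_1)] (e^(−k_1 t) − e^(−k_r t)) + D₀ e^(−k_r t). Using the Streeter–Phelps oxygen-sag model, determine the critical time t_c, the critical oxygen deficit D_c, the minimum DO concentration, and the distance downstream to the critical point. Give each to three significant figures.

t_c ≈ 2.21 d; D_c ≈ 2.53 mg/L; min DO ≈ 5.47 mg/L; x_c ≈ 92.8 km

With k_r/k_1 = 3.458 and 1 − D₀(k_r−k_1)/(k_1 L₀) = 0.8708,
t_c = ln(3.458 × 0.8708) / (0.702 − 0.203) = ln(3.011) / 0.4990 = 1.102/0.4990 = 2.209 d.
D_c = (k_1/k_r) L₀ e^(−k_1 t_c) = (0.203/0.702) × 13.7 × e^(−0.203×2.209) = 0.2892 × 13.7 × 0.6386 = 2.530 mg/L.
Minimum DO = C_s − D_c = 8.00 − 2.530 = 5.470 mg/L.
x_c = v t_c = 0.486 m/s × 2.209 d × 86400 s/d = 92770 m ≈ 92.8 km.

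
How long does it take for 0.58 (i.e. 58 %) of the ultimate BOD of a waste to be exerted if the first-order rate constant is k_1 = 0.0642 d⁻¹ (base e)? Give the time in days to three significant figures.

y/L₀ = 1 − e^(−k_1 t) = 0.58 ⇒ e^(−k_1 t) = 0.420
t = −ln(0.420) / 0.0642 = 0.8675 / 0.0642 = 13.51 d.

t ≈ 13.5 d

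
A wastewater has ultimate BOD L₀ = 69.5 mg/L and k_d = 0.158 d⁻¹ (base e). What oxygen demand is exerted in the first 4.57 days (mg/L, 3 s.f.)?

y_t = L₀(1 − e^(−k_d t)) = 69.5 × (1 − e^(−0.158×4.57))
= 69.5 × (1 − 0.4858) = 69.5 × 0.5142 = 35.74 mg/L.

y ≈ 35.7 mg/L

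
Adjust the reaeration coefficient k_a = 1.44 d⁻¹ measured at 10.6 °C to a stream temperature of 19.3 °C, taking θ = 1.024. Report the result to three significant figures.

k_a ≈ 1.77 d⁻¹

k_a(T₂) = k_a(T₁) · θ^(T₂−T₁) = 1.44 × 1.024^(19.3−10.6)
= 1.44 × 1.024^8.70 = 1.44 × 1.229 = 1.770 d⁻¹.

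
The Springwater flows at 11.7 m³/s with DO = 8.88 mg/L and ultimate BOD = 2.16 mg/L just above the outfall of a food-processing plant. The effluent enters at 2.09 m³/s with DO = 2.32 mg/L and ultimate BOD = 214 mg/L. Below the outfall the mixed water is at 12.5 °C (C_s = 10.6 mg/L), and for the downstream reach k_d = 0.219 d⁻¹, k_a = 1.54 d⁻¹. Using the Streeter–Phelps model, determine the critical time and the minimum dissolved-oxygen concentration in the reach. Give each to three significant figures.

t_c ≈ 0.985 d; minimum DO ≈ 6.67 mg/L

Mixed DO = (11.7×8.88 + 2.09×2.32)/(11.7+2.09) = 108.7/13.79 = 7.886 mg/L.
Mixed L₀ = (11.7×2.16 + 2.09×214)/(13.79) = 472.5/13.79 = 34.27 mg/L.
Initial deficit D₀ = C_s − DO₀ = 10.6 − 7.886 = 2.714 mg/L.
t_c = (1/1.321) ln[(1.54/0.219)(1 − 2.714×1.321/(0.219×34.27))] = 0.7570 × ln(3.672) = 0.9847 d.
D_c = (0.219/1.54) × 34.27 × e^(−0.219×0.9847) = 0.1422 × 34.27 × 0.8060 = 3.928 mg/L.
Minimum DO = 10.6 − 3.928 = 6.672 mg/L.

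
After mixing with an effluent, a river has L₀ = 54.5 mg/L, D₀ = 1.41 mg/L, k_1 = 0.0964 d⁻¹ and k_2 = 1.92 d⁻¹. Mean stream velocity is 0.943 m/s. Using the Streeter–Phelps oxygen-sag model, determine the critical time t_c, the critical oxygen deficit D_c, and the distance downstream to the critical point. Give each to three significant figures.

t_c ≈ 1.27 d; D_c ≈ 2.42 mg/L; x_c ≈ 104 km

t_c = [1/(k_2−k_1)] ln[(k_2/k_1)(1 − D₀(k_2−k_1)/(k_1 L₀))]
= [1/(1.92−0.0964)] ln[(1.92/0.0964)(1 − 1.41×1.824/(0.0964×54.5))]
= (1/1.824) ln[19.92 × 0.5106] = 0.5484 × ln(10.17) = 0.5484 × 2.319 = 1.272 d.
D_c = (k_1/k_2) L₀ e^(−k_1 t_c) = (0.0964/1.92) × 54.5 × e^(−0.0964×1.272) = 0.05021 × 54.5 × 0.8846 = 2.421 mg/L.
x_c = v t_c = 0.943 m/s × 1.272 d × 86400 s/d = 103600 m ≈ 104 km.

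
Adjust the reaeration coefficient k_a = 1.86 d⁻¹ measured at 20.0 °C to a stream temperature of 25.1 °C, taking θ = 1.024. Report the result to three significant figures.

k_a ≈ 2.10 d⁻¹

k_a(T₂) = k_a(T₁) · θ^(T₂−T₁) = 1.86 × 1.024^(25.1−20.0)
= 1.86 × 1.024^5.10 = 1.86 × 1.129 = 2.099 d⁻¹.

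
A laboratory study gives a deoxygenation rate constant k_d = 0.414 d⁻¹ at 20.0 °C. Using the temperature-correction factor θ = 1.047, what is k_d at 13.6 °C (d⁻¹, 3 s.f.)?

k_d ≈ 0.309 d⁻¹

k_d(T₂) = k_d(T₁) · θ^(T₂−T₁) = 0.414 × 1.047^(13.6−20.0)
= 0.414 × 1.047^-6.40 = 0.414 × 0.7453 = 0.3086 d⁻¹.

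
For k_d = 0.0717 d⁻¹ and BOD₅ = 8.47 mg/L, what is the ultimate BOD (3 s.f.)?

L₀ ≈ 28.1 mg/L

BOD₅ = L₀(1 − e^(−5k_d)) ⇒ L₀ = BOD₅ / (1 − e^(−5×0.0717))
= 8.47 / (1 − 0.6987) = 8.47 / 0.3013 = 28.11 mg/L.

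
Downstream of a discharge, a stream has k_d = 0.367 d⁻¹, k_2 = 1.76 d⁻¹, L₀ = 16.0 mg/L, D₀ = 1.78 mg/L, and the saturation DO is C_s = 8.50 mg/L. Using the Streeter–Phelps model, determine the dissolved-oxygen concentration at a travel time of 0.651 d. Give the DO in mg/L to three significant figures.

DO ≈ 5.95 mg/L

k_d L₀/(k_2−k_d) = 0.367×16.0/(1.76−0.367) = 5.872/1.393 = 4.215 mg/L.
e^(−k_d t) = e^(−0.367×0.6510) = 0.7875; e^(−k_2 t) = e^(−1.76×0.6510) = 0.3180.
D = 4.215 × (0.7875 − 0.3180) + 1.78 × 0.3180 = 1.979 + 0.5660 = 2.545 mg/L.
DO = C_s − D = 8.50 − 2.545 = 5.955 mg/L.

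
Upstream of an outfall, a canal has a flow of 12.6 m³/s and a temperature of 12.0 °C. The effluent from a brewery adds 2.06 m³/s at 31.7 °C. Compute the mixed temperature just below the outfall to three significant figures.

Flow-weighted mixing: C = (Q_r C_r + Q_w C_w)/(Q_r + Q_w)
= (12.6×12.0 + 2.06×31.7)/(12.6 + 2.06) = 216.5/14.66 = 14.77 °C.

14.8 °C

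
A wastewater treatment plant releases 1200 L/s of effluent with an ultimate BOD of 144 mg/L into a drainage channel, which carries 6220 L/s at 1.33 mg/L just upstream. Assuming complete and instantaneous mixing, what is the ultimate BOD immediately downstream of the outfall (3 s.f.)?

Flow-weighted mixing: C = (Q_r C_r + Q_w C_w)/(Q_r + Q_w)
= (6220×1.33 + 1200×144)/(6220 + 1200) = 181100/7420 = 24.40 mg/L.

24.4 mg/L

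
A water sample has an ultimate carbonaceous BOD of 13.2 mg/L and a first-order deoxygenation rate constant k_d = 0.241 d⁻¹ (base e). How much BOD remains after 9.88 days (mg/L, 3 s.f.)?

L_t = L₀ e^(−k_d t) = 13.2 × e^(−0.241×9.88) = 13.2 × 0.09245 = 1.220 mg/L.

L ≈ 1.22 mg/L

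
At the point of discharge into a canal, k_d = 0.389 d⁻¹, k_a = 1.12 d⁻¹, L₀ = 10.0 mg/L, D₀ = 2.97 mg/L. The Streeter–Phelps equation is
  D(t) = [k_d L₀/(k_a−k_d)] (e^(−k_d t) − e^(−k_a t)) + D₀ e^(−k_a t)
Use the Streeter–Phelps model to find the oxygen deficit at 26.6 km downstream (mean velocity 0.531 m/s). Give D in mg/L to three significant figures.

D ≈ 3.02 mg/L

Travel time t = x/v = 26.6 km / (0.531 m/s) = 26600 m / 0.531 m/s = 50090 s = 0.5798 d.
k_d L₀/(k_a−k_d) = 0.389×10.0/(1.12−0.389) = 3.890/0.7310 = 5.321 mg/L.
e^(−k_d t) = e^(−0.389×0.5798) = 0.7981; e^(−k_a t) = e^(−1.12×0.5798) = 0.5224.
D = 5.321 × (0.7981 − 0.5224) + 2.97 × 0.5224 = 1.467 + 1.551 = 3.019 mg/L.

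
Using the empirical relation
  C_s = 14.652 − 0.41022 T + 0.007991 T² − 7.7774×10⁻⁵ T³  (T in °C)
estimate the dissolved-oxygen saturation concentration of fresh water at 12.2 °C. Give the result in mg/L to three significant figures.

C_s ≈ 10.7 mg/L

C_s = 14.652 − 0.41022×12.2 + 0.007991×12.2² − 7.7774×10⁻⁵×12.2³ = 10.70 mg/L.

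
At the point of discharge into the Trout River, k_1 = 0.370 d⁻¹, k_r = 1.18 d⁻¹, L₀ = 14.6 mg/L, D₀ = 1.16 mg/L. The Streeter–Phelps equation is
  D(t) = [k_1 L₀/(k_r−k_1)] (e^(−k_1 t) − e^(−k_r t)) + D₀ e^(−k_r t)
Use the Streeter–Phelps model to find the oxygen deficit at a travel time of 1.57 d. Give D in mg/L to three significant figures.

D ≈ 2.87 mg/L

k_1 L₀/(k_r−k_1) = 0.370×14.6/(1.18−0.370) = 5.402/0.8100 = 6.669 mg/L.
e^(−k_1 t) = e^(−0.370×1.570) = 0.5594; e^(−k_r t) = e^(−1.18×1.570) = 0.1568.
D = 6.669 × (0.5594 − 0.1568) + 1.16 × 0.1568 = 2.685 + 0.1819 = 2.867 mg/L.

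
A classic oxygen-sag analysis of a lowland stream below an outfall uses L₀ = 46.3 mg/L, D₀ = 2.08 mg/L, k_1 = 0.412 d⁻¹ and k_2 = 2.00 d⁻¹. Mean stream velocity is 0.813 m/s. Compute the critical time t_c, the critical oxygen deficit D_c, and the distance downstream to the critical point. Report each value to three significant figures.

At the critical point dD/dt = 0, so k_1 L₀ e^(−k_1 t) = k_2 D. Substituting D(t) from the Streeter–Phelps equation and solving for t gives
t_c = ln[(k_2/k_1)(1 − D₀(k_2−k_1)/(k_1 L₀))] / (k_2−k_1).
Here k_2−k_1 = 1.588 d⁻¹ and 1 − D₀(k_2−k_1)/(k_1 L₀) = 1 − 2.08×1.588/(0.412×46.3) = 0.8268, so
t_c = ln(4.854 × 0.8268) / 1.588 = 1.390 / 1.588 = 0.8752 d.
D_c = (k_1/k_2) L₀ e^(−k_1 t_c) = (0.412/2.00) × 46.3 × e^(−0.412×0.8752) = 0.2060 × 46.3 × 0.6973 = 6.651 mg/L.
x_c = v t_c = 0.813 m/s × 0.8752 d × 86400 s/d = 61470 m ≈ 61.5 km.

t_c ≈ 0.875 d; D_c ≈ 6.65 mg/L; x_c ≈ 61.5 km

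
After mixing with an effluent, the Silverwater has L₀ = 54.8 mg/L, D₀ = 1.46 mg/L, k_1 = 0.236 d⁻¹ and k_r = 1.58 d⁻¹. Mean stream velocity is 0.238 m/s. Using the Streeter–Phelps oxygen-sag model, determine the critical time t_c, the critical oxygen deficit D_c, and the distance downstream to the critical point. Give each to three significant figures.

t_c ≈ 1.29 d; D_c ≈ 6.03 mg/L; x_c ≈ 26.6 km

With k_r/k_1 = 6.695 and 1 − D₀(k_r−k_1)/(k_1 L₀) = 0.8483,
t_c = ln(6.695 × 0.8483) / (1.58 − 0.236) = ln(5.679) / 1.344 = 1.737/1.344 = 1.292 d.
D_c = (k_1/k_r) L₀ e^(−k_1 t_c) = (0.236/1.58) × 54.8 × e^(−0.236×1.292) = 0.1494 × 54.8 × 0.7371 = 6.034 mg/L.
x_c = v t_c = 0.238 m/s × 1.292 d × 86400 s/d = 26570 m ≈ 26.6 km.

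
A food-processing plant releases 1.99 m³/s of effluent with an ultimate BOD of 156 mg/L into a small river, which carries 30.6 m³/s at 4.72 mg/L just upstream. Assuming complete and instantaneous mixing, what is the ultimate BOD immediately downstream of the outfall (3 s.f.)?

14.0 mg/L

Flow-weighted mixing: C = (Q_r C_r + Q_w C_w)/(Q_r + Q_w)
= (30.6×4.72 + 1.99×156)/(30.6 + 1.99) = 454.9/32.59 = 13.96 mg/L.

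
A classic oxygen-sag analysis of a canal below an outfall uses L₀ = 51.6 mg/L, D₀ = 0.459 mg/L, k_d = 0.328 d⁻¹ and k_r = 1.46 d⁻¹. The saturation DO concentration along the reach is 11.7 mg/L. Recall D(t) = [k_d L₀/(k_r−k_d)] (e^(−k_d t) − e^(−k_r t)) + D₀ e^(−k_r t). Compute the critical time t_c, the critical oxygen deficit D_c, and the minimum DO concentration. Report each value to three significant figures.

t_c ≈ 1.29 d; D_c ≈ 7.59 mg/L; min DO ≈ 4.11 mg/L

With k_r/k_d = 4.451 and 1 − D₀(k_r−k_d)/(k_d L₀) = 0.9693,
t_c = ln(4.451 × 0.9693) / (1.46 − 0.328) = ln(4.315) / 1.132 = 1.462/1.132 = 1.292 d.
D_c = (k_d/k_r) L₀ e^(−k_d t_c) = (0.328/1.46) × 51.6 × e^(−0.328×1.292) = 0.2247 × 51.6 × 0.6547 = 7.589 mg/L.
Minimum DO = C_s − D_c = 11.7 − 7.589 = 4.111 mg/L.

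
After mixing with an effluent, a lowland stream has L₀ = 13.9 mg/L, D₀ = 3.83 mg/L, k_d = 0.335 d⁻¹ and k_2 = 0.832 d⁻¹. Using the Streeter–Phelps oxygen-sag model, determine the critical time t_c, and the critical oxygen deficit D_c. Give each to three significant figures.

With k_2/k_d = 2.484 and 1 − D₀(k_2−k_d)/(k_d L₀) = 0.5912,
t_c = ln(2.484 × 0.5912) / (0.832 − 0.335) = ln(1.468) / 0.4970 = 0.3841/0.4970 = 0.7729 d.
D_c = (k_d/k_2) L₀ e^(−k_d t_c) = (0.335/0.832) × 13.9 × e^(−0.335×0.7729) = 0.4026 × 13.9 × 0.7719 = 4.320 mg/L.

t_c ≈ 0.773 d; D_c ≈ 4.32 mg/L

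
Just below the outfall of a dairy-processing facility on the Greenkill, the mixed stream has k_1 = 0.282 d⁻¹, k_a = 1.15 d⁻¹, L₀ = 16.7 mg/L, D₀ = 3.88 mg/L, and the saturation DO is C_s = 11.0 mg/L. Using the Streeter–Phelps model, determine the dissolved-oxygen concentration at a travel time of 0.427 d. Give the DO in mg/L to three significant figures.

DO ≈ 7.14 mg/L

k_1 L₀/(k_a−k_1) = 0.282×16.7/(1.15−0.282) = 4.709/0.8680 = 5.426 mg/L.
e^(−k_1 t) = e^(−0.282×0.4270) = 0.8866; e^(−k_a t) = e^(−1.15×0.4270) = 0.6120.
D = 5.426 × (0.8866 − 0.6120) + 3.88 × 0.6120 = 1.490 + 2.374 = 3.864 mg/L.
DO = C_s − D = 11.0 − 3.864 = 7.136 mg/L.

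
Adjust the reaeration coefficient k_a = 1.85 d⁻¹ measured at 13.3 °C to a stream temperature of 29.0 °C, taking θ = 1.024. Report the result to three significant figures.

k_a(T₂) = k_a(T₁) · θ^(T₂−T₁) = 1.85 × 1.024^(29.0−13.3)
= 1.85 × 1.024^15.7 = 1.85 × 1.451 = 2.685 d⁻¹.

k_a ≈ 2.68 d⁻¹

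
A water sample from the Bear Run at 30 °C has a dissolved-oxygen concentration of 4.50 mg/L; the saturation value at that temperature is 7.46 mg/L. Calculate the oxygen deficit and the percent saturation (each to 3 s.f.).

D ≈ 2.96 mg/L; 60.3 % saturation

D = C_s − C = 7.46 − 4.50 = 2.96 mg/L.
% saturation = 4.50/7.46 × 100 = 60.3 %.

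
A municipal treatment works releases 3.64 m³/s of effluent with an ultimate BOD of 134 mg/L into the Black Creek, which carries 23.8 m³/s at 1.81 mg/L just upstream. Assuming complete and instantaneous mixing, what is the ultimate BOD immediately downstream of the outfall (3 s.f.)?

Flow-weighted mixing: C = (Q_r C_r + Q_w C_w)/(Q_r + Q_w)
= (23.8×1.81 + 3.64×134)/(23.8 + 3.64) = 530.8/27.44 = 19.35 mg/L.

19.3 mg/L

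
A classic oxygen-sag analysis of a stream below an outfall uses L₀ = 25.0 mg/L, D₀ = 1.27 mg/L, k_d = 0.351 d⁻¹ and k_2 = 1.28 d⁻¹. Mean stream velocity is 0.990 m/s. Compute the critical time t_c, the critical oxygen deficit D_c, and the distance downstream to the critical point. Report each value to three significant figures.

t_c = [1/(k_2−k_d)] ln[(k_2/k_d)(1 − D₀(k_2−k_d)/(k_d L₀))]
= [1/(1.28−0.351)] ln[(1.28/0.351)(1 − 1.27×0.9290/(0.351×25.0))]
= (1/0.9290) ln[3.647 × 0.8655] = 1.076 × ln(3.156) = 1.076 × 1.149 = 1.237 d.
L(t_c) = L₀ e^(−k_d t_c) = 25.0 × 0.6477 = 16.19 mg/L, and at the critical point k_2 D_c = k_d L, so D_c = (0.351/1.28) × 16.19 = 4.440 mg/L.
x_c = v t_c = 0.990 m/s × 1.237 d × 86400 s/d = 105800 m ≈ 106 km.

t_c ≈ 1.24 d; D_c ≈ 4.44 mg/L; x_c ≈ 106 km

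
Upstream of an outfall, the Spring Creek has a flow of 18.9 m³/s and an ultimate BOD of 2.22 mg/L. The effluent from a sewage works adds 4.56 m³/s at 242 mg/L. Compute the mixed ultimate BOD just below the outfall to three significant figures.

48.8 mg/L

Flow-weighted mixing: C = (Q_r C_r + Q_w C_w)/(Q_r + Q_w)
= (18.9×2.22 + 4.56×242)/(18.9 + 4.56) = 1145/23.46 = 48.83 mg/L.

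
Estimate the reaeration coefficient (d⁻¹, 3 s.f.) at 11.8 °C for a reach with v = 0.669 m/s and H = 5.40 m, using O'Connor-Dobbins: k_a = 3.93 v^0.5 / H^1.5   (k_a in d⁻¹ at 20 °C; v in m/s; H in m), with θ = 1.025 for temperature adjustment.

k_a ≈ 0.209 d⁻¹

k_a(20) = 3.93 × 0.669^0.5 / 5.40^1.5 = 3.93 × 0.8179 / 12.55 = 0.2562 d⁻¹.
k_a(11.8) = 0.2562 × 1.025^(11.8−20) = 0.2562 × 0.8167 = 0.2092 d⁻¹.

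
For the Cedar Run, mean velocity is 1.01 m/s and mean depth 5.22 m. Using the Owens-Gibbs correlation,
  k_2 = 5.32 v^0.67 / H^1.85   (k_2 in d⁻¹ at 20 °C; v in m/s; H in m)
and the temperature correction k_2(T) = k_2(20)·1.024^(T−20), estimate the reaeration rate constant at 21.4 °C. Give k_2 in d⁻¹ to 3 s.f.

k_2 ≈ 0.260 d⁻¹

k_2(20) = 5.32 × 1.01^0.67 / 5.22^1.85 = 5.32 × 1.007 / 21.27 = 0.2518 d⁻¹.
k_2(21.4) = 0.2518 × 1.024^(21.4−20) = 0.2518 × 1.034 = 0.2603 d⁻¹.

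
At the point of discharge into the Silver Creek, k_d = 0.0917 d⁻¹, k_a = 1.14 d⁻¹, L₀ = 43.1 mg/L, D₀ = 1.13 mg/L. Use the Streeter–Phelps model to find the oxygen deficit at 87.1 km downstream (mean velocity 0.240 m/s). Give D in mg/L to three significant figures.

Travel time t = x/v = 87.1 km / (0.240 m/s) = 87100 m / 0.240 m/s = 362900 s = 4.200 d.
k_d L₀/(k_a−k_d) = 0.0917×43.1/(1.14−0.0917) = 3.952/1.048 = 3.770 mg/L.
e^(−k_d t) = e^(−0.0917×4.200) = 0.6803; e^(−k_a t) = e^(−1.14×4.200) = 0.008325.
D = 3.770 × (0.6803 − 0.008325) + 1.13 × 0.008325 = 2.534 + 0.009407 = 2.543 mg/L.

D ≈ 2.54 mg/L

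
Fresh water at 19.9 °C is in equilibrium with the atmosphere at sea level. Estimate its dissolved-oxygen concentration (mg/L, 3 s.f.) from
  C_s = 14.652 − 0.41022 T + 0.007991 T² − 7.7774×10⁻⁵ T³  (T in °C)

C_s = 14.652 − 0.41022×19.9 + 0.007991×19.9² − 7.7774×10⁻⁵×19.9³ = 9.040 mg/L.

C_s ≈ 9.04 mg/L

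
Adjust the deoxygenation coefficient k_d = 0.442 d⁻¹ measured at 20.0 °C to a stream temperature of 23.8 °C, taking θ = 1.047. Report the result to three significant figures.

k_d ≈ 0.526 d⁻¹

k_d(T₂) = k_d(T₁) · θ^(T₂−T₁) = 0.442 × 1.047^(23.8−20.0)
= 0.442 × 1.047^3.80 = 0.442 × 1.191 = 0.5263 d⁻¹.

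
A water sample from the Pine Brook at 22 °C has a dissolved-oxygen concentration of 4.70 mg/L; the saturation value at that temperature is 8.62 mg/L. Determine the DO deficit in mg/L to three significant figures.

D = C_s − C = 8.62 − 4.70 = 3.92 mg/L.

D ≈ 3.92 mg/L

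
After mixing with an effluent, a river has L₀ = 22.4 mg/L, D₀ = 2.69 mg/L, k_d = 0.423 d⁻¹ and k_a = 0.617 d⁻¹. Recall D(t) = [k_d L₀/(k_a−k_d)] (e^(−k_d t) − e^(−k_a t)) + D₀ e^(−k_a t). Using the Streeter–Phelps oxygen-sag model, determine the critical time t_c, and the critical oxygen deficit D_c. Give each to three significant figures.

t_c ≈ 1.65 d; D_c ≈ 7.63 mg/L

t_c = [1/(k_a−k_d)] ln[(k_a/k_d)(1 − D₀(k_a−k_d)/(k_d L₀))]
= [1/(0.617−0.423)] ln[(0.617/0.423)(1 − 2.69×0.1940/(0.423×22.4))]
= (1/0.1940) ln[1.459 × 0.9449] = 5.155 × ln(1.378) = 5.155 × 0.3208 = 1.654 d.
L(t_c) = L₀ e^(−k_d t_c) = 22.4 × 0.4968 = 11.13 mg/L, and at the critical point k_a D_c = k_d L, so D_c = (0.423/0.617) × 11.13 = 7.629 mg/L.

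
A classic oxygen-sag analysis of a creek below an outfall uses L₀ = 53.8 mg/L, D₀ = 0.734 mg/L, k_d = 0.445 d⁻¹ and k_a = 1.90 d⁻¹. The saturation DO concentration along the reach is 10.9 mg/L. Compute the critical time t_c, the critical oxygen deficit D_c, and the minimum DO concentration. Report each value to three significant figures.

With k_a/k_d = 4.270 and 1 − D₀(k_a−k_d)/(k_d L₀) = 0.9554,
t_c = ln(4.270 × 0.9554) / (1.90 − 0.445) = ln(4.079) / 1.455 = 1.406/1.455 = 0.9663 d.
L(t_c) = L₀ e^(−k_d t_c) = 53.8 × 0.6505 = 35.00 mg/L, and at the critical point k_a D_c = k_d L, so D_c = (0.445/1.90) × 35.00 = 8.197 mg/L.
Minimum DO = C_s − D_c = 10.9 − 8.197 = 2.703 mg/L.

t_c ≈ 0.966 d; D_c ≈ 8.20 mg/L; min DO ≈ 2.70 mg/L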